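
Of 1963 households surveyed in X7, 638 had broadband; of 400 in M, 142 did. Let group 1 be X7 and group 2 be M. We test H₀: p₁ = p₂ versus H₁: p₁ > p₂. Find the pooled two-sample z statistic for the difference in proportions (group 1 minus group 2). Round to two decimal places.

z = -1.16

p̂₁ = 638/1963 ≈ 0.3250, p̂₂ = 142/400 ≈ 0.3550.
Pooled p̂ = (638+142)/(1963+400) = 780/2363 = 0.3301.
SE = √(p̂(1−p̂)(1/n₁+1/n₂)) = √(0.3301·0.6699·0.00300942) = √(0.000665475) = 0.0258.
z = (0.3250 − 0.3550)/0.0258 = -0.0300/0.0258 = -1.16.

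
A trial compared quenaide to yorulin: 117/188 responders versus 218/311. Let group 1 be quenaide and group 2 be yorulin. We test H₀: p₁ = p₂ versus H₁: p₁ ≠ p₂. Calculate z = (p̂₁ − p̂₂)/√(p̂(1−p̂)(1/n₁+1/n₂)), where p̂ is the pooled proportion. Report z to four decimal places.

z = -1.8118

p̂₁ = 117/188 = 0.622340, p̂₂ = 218/311 = 0.700965.
Pooled p̂ = (117+218)/(188+311) = 335/499 = 0.671343.
SE = √(p̂(1−p̂)(1/n₁+1/n₂)) = √(0.671343·0.328657·0.00853458) = √(0.00188308) = 0.043395.
z = (0.622340 − 0.700965)/0.043395 = -0.078625/0.043395 = -1.8118.
p-value = 2·P(Z > 1.812) ≈ 0.0700.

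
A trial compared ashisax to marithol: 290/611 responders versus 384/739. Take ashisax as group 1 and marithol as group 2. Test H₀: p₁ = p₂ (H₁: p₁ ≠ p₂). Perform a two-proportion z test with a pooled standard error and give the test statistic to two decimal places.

p̂₁ = 290/611 ≈ 0.4746, p̂₂ = 384/739 ≈ 0.5196.
Pooled p̂ = (290+384)/(611+739) = 674/1350 = 0.4993.
SE = √(0.249999 × 0.00298984) = 0.0273.
z = (0.4746 − 0.5196)/0.0273 = -0.0450/0.0273 = -1.65.

z = -1.65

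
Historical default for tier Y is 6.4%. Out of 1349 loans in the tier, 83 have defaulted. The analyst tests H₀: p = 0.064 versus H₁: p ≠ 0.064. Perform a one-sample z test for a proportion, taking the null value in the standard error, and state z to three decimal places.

p̂ = 83/1349 ≈ 0.06153.
Under H₀, SE = √(0.064·0.936/1349) = √(4.44062e-05) = 0.00666.
z = (0.06153 − 0.064)/0.00666 = -0.00247/0.00666 = -0.371.
Two-sided p-value ≈ 2·Φ(−0.371) = 0.7106.

z = -0.371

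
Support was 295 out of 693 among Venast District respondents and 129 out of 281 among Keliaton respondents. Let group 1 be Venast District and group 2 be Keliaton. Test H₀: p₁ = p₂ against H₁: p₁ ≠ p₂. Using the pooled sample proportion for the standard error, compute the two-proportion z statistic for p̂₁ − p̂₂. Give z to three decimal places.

p̂₁ = 295/693 = 0.42569, p̂₂ = 129/281 = 0.45907.
Pooled p̂ = (295+129)/(693+281) = 424/974 = 0.43532.
SE = √(p̂(1−p̂)(1/n₁+1/n₂)) = √(0.43532·0.56468·0.00500172) = √(0.0012295) = 0.03506.
z = (0.42569 − 0.45907)/0.03506 = -0.03338/0.03506 = -0.952.

z = -0.952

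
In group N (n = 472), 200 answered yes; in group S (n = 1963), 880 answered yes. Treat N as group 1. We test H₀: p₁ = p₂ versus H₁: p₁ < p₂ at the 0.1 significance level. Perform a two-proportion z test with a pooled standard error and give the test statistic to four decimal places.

z = -0.9645

p̂₁ = 200/472 ≈ 0.423729, p̂₂ = 880/1963 ≈ 0.448293.
Pooled p̂ = (200+880)/(472+1963) = 1080/2435 = 0.443532.
SE = √(0.246811 × 0.00262807) = 0.025468.
z = (0.423729 − 0.448293)/0.025468 = -0.024564/0.025468 = -0.9645.
p-value = P(Z < -0.965) ≈ 0.1674, so at α = 0.1 we fail to reject H₀.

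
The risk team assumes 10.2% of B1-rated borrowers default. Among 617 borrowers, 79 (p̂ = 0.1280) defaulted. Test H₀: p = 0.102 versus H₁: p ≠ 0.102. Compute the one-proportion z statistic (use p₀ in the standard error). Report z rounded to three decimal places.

p̂ = 79/617 ≈ 0.128039.
Standard error under H₀: √(0.102×0.898/617) = 0.012184.
z = (0.128039 − 0.102)/0.012184 = 0.026039/0.012184 = 2.137.
Two-sided p-value ≈ 2·Φ(−2.137) = 0.0326.

z = 2.137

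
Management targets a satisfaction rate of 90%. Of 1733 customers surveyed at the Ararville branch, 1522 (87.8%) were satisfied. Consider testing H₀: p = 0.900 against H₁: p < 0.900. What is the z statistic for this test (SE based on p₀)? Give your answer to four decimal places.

z = -3.0187

p̂ = 1522/1733 ≈ 0.8782458.
SE = √(p₀(1−p₀)/n) = √(0.09/1733) = 0.0072065.
z = (0.8782458 − 0.9)/0.0072065 = -0.0217542/0.0072065 = -3.0187.
p-value = P(Z < -3.019) ≈ 0.0013.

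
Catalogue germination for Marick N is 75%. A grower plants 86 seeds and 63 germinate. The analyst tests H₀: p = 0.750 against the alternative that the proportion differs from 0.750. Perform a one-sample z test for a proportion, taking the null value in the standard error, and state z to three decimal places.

p̂ = 63/86 = 0.73256.
Under H₀, SE = √(0.75·0.25/86) = √(0.00218023) = 0.04669.
z = (0.73256 − 0.75)/0.04669 = -0.01744/0.04669 = -0.374.

z = -0.374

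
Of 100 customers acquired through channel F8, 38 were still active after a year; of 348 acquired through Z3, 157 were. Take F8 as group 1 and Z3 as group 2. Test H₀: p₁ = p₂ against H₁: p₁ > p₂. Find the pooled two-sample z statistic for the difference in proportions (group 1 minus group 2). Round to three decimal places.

z = -1.265

p̂₁ = 38/100 = 0.38000, p̂₂ = 157/348 = 0.45115.
Pooled p̂ = (38+157)/(100+348) = 195/448 = 0.43527.
SE = √(0.24581 × 0.0128736) = 0.05625.
z = (0.38000 − 0.45115)/0.05625 = -0.07115/0.05625 = -1.265.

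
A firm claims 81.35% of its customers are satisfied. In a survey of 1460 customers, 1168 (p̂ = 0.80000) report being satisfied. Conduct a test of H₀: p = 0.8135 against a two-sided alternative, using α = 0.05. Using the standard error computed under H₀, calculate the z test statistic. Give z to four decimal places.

z = -1.3243

p̂ = 1168/1460 ≈ 0.800000.
Under H₀, SE = √(0.8135·0.1865/1460) = √(0.000103916) = 0.010194.
z = (0.800000 − 0.8135)/0.010194 = -0.013500/0.010194 = -1.3243.
p-value = 2·P(Z > 1.324) ≈ 0.1854. With α = 0.05, fail to reject H₀.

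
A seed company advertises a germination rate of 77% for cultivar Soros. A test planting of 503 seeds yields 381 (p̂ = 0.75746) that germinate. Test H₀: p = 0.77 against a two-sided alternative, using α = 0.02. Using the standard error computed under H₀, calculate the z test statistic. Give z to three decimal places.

z = -0.669

p̂ = 381/503 ≈ 0.757455.
Under H₀, SE = √(0.77·0.23/503) = √(0.000352087) = 0.018764.
z = (0.757455 − 0.77)/0.018764 = -0.012545/0.018764 = -0.669.
p-value = 2·P(Z > 0.669) ≈ 0.5038, so at α = 0.02 we fail to reject H₀.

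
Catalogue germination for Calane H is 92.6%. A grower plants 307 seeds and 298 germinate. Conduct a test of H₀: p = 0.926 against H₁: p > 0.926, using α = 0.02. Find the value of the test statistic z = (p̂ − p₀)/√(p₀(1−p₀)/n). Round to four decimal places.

z = 2.9909

p̂ = 298/307 ≈ 0.970684.
SE = √(p₀(1−p₀)/n) = √(0.068524/307) = 0.014940.
z = (0.970684 − 0.926)/0.014940 = 0.044684/0.014940 = 2.9909.
p-value = P(Z > 2.991) ≈ 0.0014, so at α = 0.02 we reject H₀.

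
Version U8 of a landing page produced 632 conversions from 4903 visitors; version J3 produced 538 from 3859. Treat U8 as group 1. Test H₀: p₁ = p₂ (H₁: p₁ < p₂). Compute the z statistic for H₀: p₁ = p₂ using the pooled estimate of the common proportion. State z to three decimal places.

z = -1.436

p̂₁ = 632/4903 ≈ 0.12890, p̂₂ = 538/3859 ≈ 0.13941.
Pooled p̂ = (632+538)/(4903+3859) = 1170/8762 = 0.13353.
SE = √(p̂(1−p̂)(1/n₁+1/n₂)) = √(0.13353·0.86647·0.000463091) = √(5.35799e-05) = 0.00732.
z = (0.12890 − 0.13941)/0.00732 = -0.01051/0.00732 = -1.436.
p-value = P(Z < -1.436) ≈ 0.0755.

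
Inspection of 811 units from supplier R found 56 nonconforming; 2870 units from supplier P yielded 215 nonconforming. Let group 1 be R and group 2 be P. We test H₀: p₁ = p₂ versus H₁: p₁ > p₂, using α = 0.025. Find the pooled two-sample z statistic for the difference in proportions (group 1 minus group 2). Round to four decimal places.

p̂₁ = 56/811 = 0.0690506, p̂₂ = 215/2870 = 0.0749129.
Pooled p̂ = (56+215)/(811+2870) = 271/3681 = 0.0736213.
SE = √(0.0682012 × 0.00158148) = 0.0103855.
z = (0.0690506 − 0.0749129)/0.0103855 = -0.0058623/0.0103855 = -0.5645.
p-value = P(Z > -0.564) ≈ 0.7138, so at α = 0.025 we fail to reject H₀.

z = -0.5645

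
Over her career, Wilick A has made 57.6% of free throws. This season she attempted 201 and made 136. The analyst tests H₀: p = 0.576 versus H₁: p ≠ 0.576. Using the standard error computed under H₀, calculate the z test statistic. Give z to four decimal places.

z = 2.8865

p̂ = 136/201 ≈ 0.6766169.
SE = √(p₀(1−p₀)/n) = √(0.24422/201) = 0.0348575.
z = (0.6766169 − 0.576)/0.0348575 = 0.1006169/0.0348575 = 2.8865.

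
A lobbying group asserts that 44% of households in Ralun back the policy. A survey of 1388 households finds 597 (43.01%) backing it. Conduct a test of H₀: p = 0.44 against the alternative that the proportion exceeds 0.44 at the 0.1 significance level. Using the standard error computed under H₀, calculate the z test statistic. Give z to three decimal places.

z = -0.742

p̂ = 597/1388 = 0.43012.
SE = √(p₀(1−p₀)/n) = √(0.2464/1388) = 0.01332.
z = (0.43012 − 0.44)/0.01332 = -0.00988/0.01332 = -0.742.
p-value = P(Z > -0.742) ≈ 0.7709, so at α = 0.1 we fail to reject H₀.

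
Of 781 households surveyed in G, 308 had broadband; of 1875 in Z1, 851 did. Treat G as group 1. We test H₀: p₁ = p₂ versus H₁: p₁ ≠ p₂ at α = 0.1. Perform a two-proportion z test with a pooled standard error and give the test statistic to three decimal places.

z = -2.817

p̂₁ = 308/781 = 0.39437, p̂₂ = 851/1875 = 0.45387.
Pooled p̂ = (308+851)/(781+1875) = 1159/2656 = 0.43637.
SE = √(0.245951 × 0.00181374) = 0.02112.
z = (0.39437 − 0.45387)/0.02112 = -0.05950/0.02112 = -2.817.
Two-sided p-value ≈ 2·Φ(−2.817) = 0.0048; since p < α = 0.1, reject H₀.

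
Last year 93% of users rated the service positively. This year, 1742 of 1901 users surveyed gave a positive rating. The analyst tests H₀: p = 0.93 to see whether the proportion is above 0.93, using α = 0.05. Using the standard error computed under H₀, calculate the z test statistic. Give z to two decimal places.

z = -2.33

p̂ = 1742/1901 ≈ 0.91636.
SE = √(p₀(1−p₀)/n) = √(0.0651/1901) = 0.00585.
z = (0.91636 − 0.93)/0.00585 = -0.01364/0.00585 = -2.33.
p-value = P(Z > -2.331) ≈ 0.9901; since p > α = 0.05, fail to reject H₀.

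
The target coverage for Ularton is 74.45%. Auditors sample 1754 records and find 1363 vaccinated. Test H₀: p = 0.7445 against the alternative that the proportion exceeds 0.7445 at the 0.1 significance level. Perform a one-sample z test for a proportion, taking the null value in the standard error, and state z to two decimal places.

z = 3.13

p̂ = 1363/1754 = 0.7771.
Under H₀, SE = √(0.7445·0.2555/1754) = √(0.000108449) = 0.0104.
z = (0.7771 − 0.7445)/0.0104 = 0.0326/0.0104 = 3.13.
p-value = P(Z > 3.129) ≈ 0.0009; since p < α = 0.1, reject H₀.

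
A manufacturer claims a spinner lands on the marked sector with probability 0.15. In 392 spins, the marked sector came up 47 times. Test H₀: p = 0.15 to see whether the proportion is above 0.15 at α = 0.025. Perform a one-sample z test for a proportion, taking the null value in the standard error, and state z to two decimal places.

p̂ = 47/392 ≈ 0.1199.
Under H₀, SE = √(0.15·0.85/392) = √(0.000325255) = 0.0180.
z = (0.1199 − 0.15)/0.0180 = -0.0301/0.0180 = -1.67.
p-value = P(Z > -1.669) ≈ 0.9525, so at α = 0.025 we fail to reject H₀.

z = -1.67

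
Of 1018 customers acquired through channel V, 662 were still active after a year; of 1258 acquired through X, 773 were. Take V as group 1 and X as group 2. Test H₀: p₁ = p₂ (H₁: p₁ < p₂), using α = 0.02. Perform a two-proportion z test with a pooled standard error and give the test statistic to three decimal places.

p̂₁ = 662/1018 = 0.650295, p̂₂ = 773/1258 = 0.614467.
Pooled p̂ = (662+773)/(1018+1258) = 1435/2276 = 0.630492.
SE = √(0.232972 × 0.00177723) = 0.020348.
z = (0.650295 − 0.614467)/0.020348 = 0.035828/0.020348 = 1.761.
p-value = P(Z < 1.761) ≈ 0.9609. With α = 0.02, fail to reject H₀.

z = 1.761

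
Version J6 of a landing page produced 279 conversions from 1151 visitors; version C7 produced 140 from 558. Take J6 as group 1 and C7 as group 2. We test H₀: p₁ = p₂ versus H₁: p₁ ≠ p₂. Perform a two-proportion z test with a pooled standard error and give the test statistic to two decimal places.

p̂₁ = 279/1151 = 0.2424, p̂₂ = 140/558 = 0.2509.
Pooled p̂ = (279+140)/(1151+558) = 419/1709 = 0.2452.
SE = √(p̂(1−p̂)(1/n₁+1/n₂)) = √(0.2452·0.7548·0.00266092) = √(0.000492439) = 0.0222.
z = (0.2424 − 0.2509)/0.0222 = -0.0085/0.0222 = -0.38.
Two-sided p-value ≈ 2·Φ(−0.383) = 0.7018.

z = -0.38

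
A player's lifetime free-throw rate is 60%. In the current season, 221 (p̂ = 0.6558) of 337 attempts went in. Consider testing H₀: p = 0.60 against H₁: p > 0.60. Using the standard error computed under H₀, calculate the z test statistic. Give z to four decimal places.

p̂ = 221/337 ≈ 0.6557864.
SE = √(p₀(1−p₀)/n) = √(0.24/337) = 0.0266864.
z = (0.6557864 − 0.6)/0.0266864 = 0.0557864/0.0266864 = 2.0904.
p-value = P(Z > 2.090) ≈ 0.0183.

z = 2.0904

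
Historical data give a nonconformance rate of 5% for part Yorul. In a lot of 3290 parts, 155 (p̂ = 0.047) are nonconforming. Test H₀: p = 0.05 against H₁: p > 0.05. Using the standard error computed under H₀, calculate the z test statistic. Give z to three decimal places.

p̂ = 155/3290 = 0.047112.
Under H₀, SE = √(0.05·0.95/3290) = √(1.44377e-05) = 0.003800.
z = (0.047112 − 0.05)/0.003800 = -0.002888/0.003800 = -0.760.

z = -0.760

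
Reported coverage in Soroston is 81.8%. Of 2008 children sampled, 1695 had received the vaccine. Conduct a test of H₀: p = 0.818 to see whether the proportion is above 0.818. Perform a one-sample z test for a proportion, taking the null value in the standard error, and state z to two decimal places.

z = 3.03

p̂ = 1695/2008 ≈ 0.8441.
Under H₀, SE = √(0.818·0.182/2008) = √(7.41414e-05) = 0.0086.
z = (0.8441 − 0.818)/0.0086 = 0.0261/0.0086 = 3.03.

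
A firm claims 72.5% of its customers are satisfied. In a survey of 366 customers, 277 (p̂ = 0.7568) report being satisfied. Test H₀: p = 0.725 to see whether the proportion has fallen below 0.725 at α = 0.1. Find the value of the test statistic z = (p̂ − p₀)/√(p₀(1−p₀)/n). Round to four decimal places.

z = 1.3638

p̂ = 277/366 = 0.756831.
Under H₀, SE = √(0.725·0.275/366) = √(0.00054474) = 0.023340.
z = (0.756831 − 0.725)/0.023340 = 0.031831/0.023340 = 1.3638.
p-value = P(Z < 1.364) ≈ 0.9137. With α = 0.1, fail to reject H₀.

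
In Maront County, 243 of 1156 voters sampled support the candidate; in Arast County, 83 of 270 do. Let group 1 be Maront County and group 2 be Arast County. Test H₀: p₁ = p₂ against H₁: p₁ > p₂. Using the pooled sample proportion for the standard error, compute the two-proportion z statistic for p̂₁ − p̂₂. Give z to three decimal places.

p̂₁ = 243/1156 = 0.210208, p̂₂ = 83/270 = 0.307407.
Pooled p̂ = (243+83)/(1156+270) = 326/1426 = 0.228612.
SE = √(p̂(1−p̂)(1/n₁+1/n₂)) = √(0.228612·0.771388·0.00456876) = √(0.000805692) = 0.028385.
z = (0.210208 − 0.307407)/0.028385 = -0.097199/0.028385 = -3.424.
p-value = P(Z > -3.424) ≈ 0.9997.

z = -3.424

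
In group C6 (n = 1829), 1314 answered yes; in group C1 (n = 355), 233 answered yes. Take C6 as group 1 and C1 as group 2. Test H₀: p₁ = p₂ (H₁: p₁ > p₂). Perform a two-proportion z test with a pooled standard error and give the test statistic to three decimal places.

z = 2.355

p̂₁ = 1314/1829 ≈ 0.71843, p̂₂ = 233/355 ≈ 0.65634.
Pooled p̂ = (1314+233)/(1829+355) = 1547/2184 = 0.70833.
SE = √(p̂(1−p̂)(1/n₁+1/n₂)) = √(0.70833·0.29167·0.00336365) = √(0.00069492) = 0.02636.
z = (0.71843 − 0.65634)/0.02636 = 0.06209/0.02636 = 2.355.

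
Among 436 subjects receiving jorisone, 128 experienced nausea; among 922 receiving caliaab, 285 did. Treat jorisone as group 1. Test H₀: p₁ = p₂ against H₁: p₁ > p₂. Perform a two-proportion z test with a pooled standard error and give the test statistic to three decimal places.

p̂₁ = 128/436 = 0.29358, p̂₂ = 285/922 = 0.30911.
Pooled p̂ = (128+285)/(436+922) = 413/1358 = 0.30412.
SE = √(p̂(1−p̂)(1/n₁+1/n₂)) = √(0.30412·0.69588·0.00337818) = √(0.000714932) = 0.02674.
z = (0.29358 − 0.30911)/0.02674 = -0.01553/0.02674 = -0.581.
p-value = P(Z > -0.581) ≈ 0.7194.

z = -0.581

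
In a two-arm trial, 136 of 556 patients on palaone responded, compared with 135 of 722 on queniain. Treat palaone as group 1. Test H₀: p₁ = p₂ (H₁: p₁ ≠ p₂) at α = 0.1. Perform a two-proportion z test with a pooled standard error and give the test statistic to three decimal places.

z = 2.498

p̂₁ = 136/556 = 0.244604, p̂₂ = 135/722 = 0.186981.
Pooled p̂ = (136+135)/(556+722) = 271/1278 = 0.212050.
SE = √(p̂(1−p̂)(1/n₁+1/n₂)) = √(0.212050·0.787950·0.0031836) = √(0.000531932) = 0.023064.
z = (0.244604 − 0.186981)/0.023064 = 0.057623/0.023064 = 2.498.
p-value = 2·P(Z > 2.498) ≈ 0.0125. With α = 0.1, reject H₀.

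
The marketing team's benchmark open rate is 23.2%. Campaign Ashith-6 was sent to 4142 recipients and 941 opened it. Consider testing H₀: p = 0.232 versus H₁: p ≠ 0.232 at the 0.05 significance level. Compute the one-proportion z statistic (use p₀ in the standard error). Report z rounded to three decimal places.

p̂ = 941/4142 ≈ 0.227185.
SE = √(p₀(1−p₀)/n) = √(0.17818/4142) = 0.006559.
z = (0.227185 − 0.232)/0.006559 = -0.004815/0.006559 = -0.734.
p-value = 2·P(Z > 0.734) ≈ 0.4629. With α = 0.05, fail to reject H₀.

z = -0.734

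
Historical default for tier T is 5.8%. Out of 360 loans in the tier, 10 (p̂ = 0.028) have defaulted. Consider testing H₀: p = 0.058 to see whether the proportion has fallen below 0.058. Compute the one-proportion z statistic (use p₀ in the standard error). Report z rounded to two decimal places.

z = -2.45

p̂ = 10/360 = 0.02778.
Standard error under H₀: √(0.058×0.942/360) = 0.01232.
z = (0.02778 − 0.058)/0.01232 = -0.03022/0.01232 = -2.45.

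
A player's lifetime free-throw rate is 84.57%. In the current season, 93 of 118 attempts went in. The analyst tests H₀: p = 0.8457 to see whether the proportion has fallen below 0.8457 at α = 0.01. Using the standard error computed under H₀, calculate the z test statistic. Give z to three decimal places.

p̂ = 93/118 ≈ 0.78814.
SE = √(p₀(1−p₀)/n) = √(0.13049/118) = 0.03325.
z = (0.78814 − 0.8457)/0.03325 = -0.05756/0.03325 = -1.731.
p-value = P(Z < -1.731) ≈ 0.0417, so at α = 0.01 we fail to reject H₀.

z = -1.731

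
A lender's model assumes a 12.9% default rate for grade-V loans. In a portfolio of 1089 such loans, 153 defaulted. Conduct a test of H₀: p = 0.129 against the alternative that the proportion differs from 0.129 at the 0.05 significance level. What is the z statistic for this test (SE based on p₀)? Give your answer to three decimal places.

p̂ = 153/1089 = 0.14050.
Under H₀, SE = √(0.129·0.871/1089) = √(0.000103176) = 0.01016.
z = (0.14050 − 0.129)/0.01016 = 0.01150/0.01016 = 1.132.
p-value = 2·P(Z > 1.132) ≈ 0.2577; since p > α = 0.05, fail to reject H₀.

z = 1.132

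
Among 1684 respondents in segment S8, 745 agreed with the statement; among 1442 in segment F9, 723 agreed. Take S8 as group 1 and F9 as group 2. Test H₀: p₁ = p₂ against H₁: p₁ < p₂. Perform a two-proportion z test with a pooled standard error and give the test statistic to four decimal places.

p̂₁ = 745/1684 = 0.4423990, p̂₂ = 723/1442 = 0.5013870.
Pooled p̂ = (745+723)/(1684+1442) = 1468/3126 = 0.4696097.
SE = √(p̂(1−p̂)(1/n₁+1/n₂)) = √(0.4696097·0.5303903·0.00128731) = √(0.000320637) = 0.0179064.
z = (0.4423990 − 0.5013870)/0.0179064 = -0.0589880/0.0179064 = -3.2942.

z = -3.2942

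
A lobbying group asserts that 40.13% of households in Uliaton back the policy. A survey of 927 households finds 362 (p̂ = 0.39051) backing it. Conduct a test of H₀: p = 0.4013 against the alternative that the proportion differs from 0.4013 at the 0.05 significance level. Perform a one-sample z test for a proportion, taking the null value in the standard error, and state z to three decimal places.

z = -0.670

p̂ = 362/927 ≈ 0.39051.
Under H₀, SE = √(0.4013·0.5987/927) = √(0.000259178) = 0.01610.
z = (0.39051 − 0.4013)/0.01610 = -0.01079/0.01610 = -0.670.
Two-sided p-value ≈ 2·Φ(−0.670) = 0.5026; since p > α = 0.05, fail to reject H₀.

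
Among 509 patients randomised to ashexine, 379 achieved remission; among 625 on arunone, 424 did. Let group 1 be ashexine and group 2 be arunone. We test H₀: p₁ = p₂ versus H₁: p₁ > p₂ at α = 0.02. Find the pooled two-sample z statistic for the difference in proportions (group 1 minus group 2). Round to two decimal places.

p̂₁ = 379/509 = 0.7446, p̂₂ = 424/625 = 0.6784.
Pooled p̂ = (379+424)/(509+625) = 803/1134 = 0.7081.
SE = √(0.206689 × 0.00356464) = 0.0271.
z = (0.7446 − 0.6784)/0.0271 = 0.0662/0.0271 = 2.44.
p-value = P(Z > 2.439) ≈ 0.0074; since p < α = 0.02, reject H₀.

z = 2.44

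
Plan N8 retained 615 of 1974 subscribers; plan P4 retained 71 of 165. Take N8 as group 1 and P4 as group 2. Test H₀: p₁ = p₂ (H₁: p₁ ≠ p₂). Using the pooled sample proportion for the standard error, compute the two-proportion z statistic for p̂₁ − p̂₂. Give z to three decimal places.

p̂₁ = 615/1974 ≈ 0.31155, p̂₂ = 71/165 ≈ 0.43030.
Pooled p̂ = (615+71)/(1974+165) = 686/2139 = 0.32071.
SE = √(0.217855 × 0.00656719) = 0.03782.
z = (0.31155 − 0.43030)/0.03782 = -0.11875/0.03782 = -3.140.
Two-sided p-value ≈ 2·Φ(−3.140) = 0.0017.

z = -3.140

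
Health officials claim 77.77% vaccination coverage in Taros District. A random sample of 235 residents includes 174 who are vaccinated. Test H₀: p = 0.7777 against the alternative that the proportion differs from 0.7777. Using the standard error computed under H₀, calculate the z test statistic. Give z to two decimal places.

p̂ = 174/235 = 0.74043.
Under H₀, SE = √(0.7777·0.2223/235) = √(0.000735671) = 0.02712.
z = (0.74043 − 0.7777)/0.02712 = -0.03727/0.02712 = -1.37.
Two-sided p-value ≈ 2·Φ(−1.374) = 0.1694.

z = -1.37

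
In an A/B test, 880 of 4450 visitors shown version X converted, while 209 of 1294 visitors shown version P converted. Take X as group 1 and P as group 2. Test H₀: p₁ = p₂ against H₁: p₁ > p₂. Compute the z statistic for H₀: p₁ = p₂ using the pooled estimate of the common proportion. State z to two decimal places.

z = 2.93

p̂₁ = 880/4450 ≈ 0.1978, p̂₂ = 209/1294 ≈ 0.1615.
Pooled p̂ = (880+209)/(4450+1294) = 1089/5744 = 0.1896.
SE = √(0.153645 × 0.000997517) = 0.0124.
z = (0.1978 − 0.1615)/0.0124 = 0.0363/0.0124 = 2.93.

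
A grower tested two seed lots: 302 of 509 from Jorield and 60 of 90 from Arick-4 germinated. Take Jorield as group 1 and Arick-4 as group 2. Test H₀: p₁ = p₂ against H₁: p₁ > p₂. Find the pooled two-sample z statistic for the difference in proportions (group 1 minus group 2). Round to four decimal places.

p̂₁ = 302/509 = 0.593320, p̂₂ = 60/90 = 0.666667.
Pooled p̂ = (302+60)/(509+90) = 362/599 = 0.604341.
SE = √(0.239113 × 0.0130757) = 0.055916.
z = (0.593320 − 0.666667)/0.055916 = -0.073347/0.055916 = -1.3117.
p-value = P(Z > -1.312) ≈ 0.9052.

z = -1.3117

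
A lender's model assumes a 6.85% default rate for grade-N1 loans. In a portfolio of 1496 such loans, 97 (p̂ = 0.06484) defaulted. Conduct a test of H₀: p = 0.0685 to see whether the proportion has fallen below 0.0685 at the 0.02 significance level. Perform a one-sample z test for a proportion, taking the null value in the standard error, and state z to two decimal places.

p̂ = 97/1496 = 0.06484.
Under H₀, SE = √(0.0685·0.9315/1496) = √(4.26522e-05) = 0.00653.
z = (0.06484 − 0.0685)/0.00653 = -0.00366/0.00653 = -0.56.
p-value = P(Z < -0.560) ≈ 0.2876. With α = 0.02, fail to reject H₀.

z = -0.56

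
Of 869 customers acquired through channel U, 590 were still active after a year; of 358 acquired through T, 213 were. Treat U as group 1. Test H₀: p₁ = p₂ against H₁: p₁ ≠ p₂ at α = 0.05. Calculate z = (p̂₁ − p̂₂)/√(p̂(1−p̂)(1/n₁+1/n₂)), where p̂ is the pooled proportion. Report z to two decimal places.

z = 2.81

p̂₁ = 590/869 = 0.6789, p̂₂ = 213/358 = 0.5950.
Pooled p̂ = (590+213)/(869+358) = 803/1227 = 0.6544.
SE = √(p̂(1−p̂)(1/n₁+1/n₂)) = √(0.6544·0.3456·0.00394404) = √(0.000891937) = 0.0299.
z = (0.6789 − 0.5950)/0.0299 = 0.0839/0.0299 = 2.81.
p-value = 2·P(Z > 2.812) ≈ 0.0049. With α = 0.05, reject H₀.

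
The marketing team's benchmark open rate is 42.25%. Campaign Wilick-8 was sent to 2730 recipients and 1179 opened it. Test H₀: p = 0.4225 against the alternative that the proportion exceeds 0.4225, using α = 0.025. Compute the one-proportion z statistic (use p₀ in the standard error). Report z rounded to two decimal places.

p̂ = 1179/2730 = 0.4319.
Standard error under H₀: √(0.4225×0.5775/2730) = 0.0095.
z = (0.4319 − 0.4225)/0.0095 = 0.0094/0.0095 = 0.99.
p-value = P(Z > 0.991) ≈ 0.1609, so at α = 0.025 we fail to reject H₀.

z = 0.99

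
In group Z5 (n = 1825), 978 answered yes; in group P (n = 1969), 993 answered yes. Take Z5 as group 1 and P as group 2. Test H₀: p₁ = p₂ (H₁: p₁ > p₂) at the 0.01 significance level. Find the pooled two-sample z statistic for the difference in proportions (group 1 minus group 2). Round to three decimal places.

p̂₁ = 978/1825 ≈ 0.53589, p̂₂ = 993/1969 ≈ 0.50432.
Pooled p̂ = (978+993)/(1825+1969) = 1971/3794 = 0.51950.
SE = √(0.24962 × 0.00105582) = 0.01623.
z = (0.53589 − 0.50432)/0.01623 = 0.03157/0.01623 = 1.945.
p-value = P(Z > 1.945) ≈ 0.0259; since p > α = 0.01, fail to reject H₀.

z = 1.945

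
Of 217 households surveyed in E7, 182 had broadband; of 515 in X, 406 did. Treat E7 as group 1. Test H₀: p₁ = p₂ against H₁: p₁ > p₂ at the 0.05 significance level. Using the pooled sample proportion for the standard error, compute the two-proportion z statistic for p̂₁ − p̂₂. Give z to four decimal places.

z = 1.5653

p̂₁ = 182/217 = 0.838710, p̂₂ = 406/515 = 0.788350.
Pooled p̂ = (182+406)/(217+515) = 588/732 = 0.803279.
SE = √(p̂(1−p̂)(1/n₁+1/n₂)) = √(0.803279·0.196721·0.00655004) = √(0.00103505) = 0.032172.
z = (0.838710 − 0.788350)/0.032172 = 0.050360/0.032172 = 1.5653.
p-value = P(Z > 1.565) ≈ 0.0588, so at α = 0.05 we fail to reject H₀.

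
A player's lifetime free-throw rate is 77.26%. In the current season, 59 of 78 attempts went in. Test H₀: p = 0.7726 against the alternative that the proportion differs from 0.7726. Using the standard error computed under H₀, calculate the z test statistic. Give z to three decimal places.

p̂ = 59/78 ≈ 0.75641.
Standard error under H₀: √(0.7726×0.2274/78) = 0.04746.
z = (0.75641 − 0.7726)/0.04746 = -0.01619/0.04746 = -0.341.
p-value = 2·P(Z > 0.341) ≈ 0.7330.

z = -0.341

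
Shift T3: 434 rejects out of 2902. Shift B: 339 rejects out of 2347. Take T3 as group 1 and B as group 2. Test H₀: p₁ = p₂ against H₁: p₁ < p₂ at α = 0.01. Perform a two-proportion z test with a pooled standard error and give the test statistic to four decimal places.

p̂₁ = 434/2902 = 0.1495520, p̂₂ = 339/2347 = 0.1444397.
Pooled p̂ = (434+339)/(2902+2347) = 773/5249 = 0.1472661.
SE = √(p̂(1−p̂)(1/n₁+1/n₂)) = √(0.1472661·0.8527339·0.000770666) = √(9.67793e-05) = 0.0098376.
z = (0.1495520 − 0.1444397)/0.0098376 = 0.0051123/0.0098376 = 0.5197.
p-value = P(Z < 0.520) ≈ 0.6984, so at α = 0.01 we fail to reject H₀.

z = 0.5197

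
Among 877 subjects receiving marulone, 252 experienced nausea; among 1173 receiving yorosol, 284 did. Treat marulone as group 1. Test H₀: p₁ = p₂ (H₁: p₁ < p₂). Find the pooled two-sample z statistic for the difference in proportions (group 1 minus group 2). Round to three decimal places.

p̂₁ = 252/877 = 0.287343, p̂₂ = 284/1173 = 0.242114.
Pooled p̂ = (252+284)/(877+1173) = 536/2050 = 0.261463.
SE = √(0.1931 × 0.00199277) = 0.019616.
z = (0.287343 − 0.242114)/0.019616 = 0.045229/0.019616 = 2.306.

z = 2.306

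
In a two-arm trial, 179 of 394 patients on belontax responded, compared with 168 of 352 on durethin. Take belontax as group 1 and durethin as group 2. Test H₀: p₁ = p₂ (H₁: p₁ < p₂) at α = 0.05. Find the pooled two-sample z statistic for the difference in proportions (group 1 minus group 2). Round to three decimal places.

p̂₁ = 179/394 ≈ 0.45431, p̂₂ = 168/352 ≈ 0.47727.
Pooled p̂ = (179+168)/(394+352) = 347/746 = 0.46515.
SE = √(0.248785 × 0.00537898) = 0.03658.
z = (0.45431 − 0.47727)/0.03658 = -0.02296/0.03658 = -0.628.
p-value = P(Z < -0.628) ≈ 0.2651; since p > α = 0.05, fail to reject H₀.

z = -0.628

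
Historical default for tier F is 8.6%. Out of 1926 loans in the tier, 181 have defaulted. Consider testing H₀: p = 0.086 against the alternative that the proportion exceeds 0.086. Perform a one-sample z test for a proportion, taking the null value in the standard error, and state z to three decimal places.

z = 1.249

p̂ = 181/1926 ≈ 0.09398.
Under H₀, SE = √(0.086·0.914/1926) = √(4.0812e-05) = 0.00639.
z = (0.09398 − 0.086)/0.00639 = 0.00798/0.00639 = 1.249.
p-value = P(Z > 1.249) ≈ 0.1059.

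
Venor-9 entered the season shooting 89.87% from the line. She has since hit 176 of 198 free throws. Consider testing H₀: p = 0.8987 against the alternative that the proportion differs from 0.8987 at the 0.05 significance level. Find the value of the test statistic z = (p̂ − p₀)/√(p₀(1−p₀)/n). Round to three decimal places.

p̂ = 176/198 ≈ 0.88889.
Standard error under H₀: √(0.8987×0.1013/198) = 0.02144.
z = (0.88889 − 0.8987)/0.02144 = -0.00981/0.02144 = -0.458.
Two-sided p-value ≈ 2·Φ(−0.458) = 0.6473; since p > α = 0.05, fail to reject H₀.

z = -0.458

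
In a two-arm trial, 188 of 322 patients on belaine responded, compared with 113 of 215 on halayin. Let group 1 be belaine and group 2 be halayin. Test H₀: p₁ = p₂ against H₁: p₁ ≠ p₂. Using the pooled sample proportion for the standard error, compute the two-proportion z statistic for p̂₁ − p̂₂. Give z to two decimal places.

z = 1.33

p̂₁ = 188/322 = 0.5839, p̂₂ = 113/215 = 0.5256.
Pooled p̂ = (188+113)/(322+215) = 301/537 = 0.5605.
SE = √(p̂(1−p̂)(1/n₁+1/n₂)) = √(0.5605·0.4395·0.00775675) = √(0.00191078) = 0.0437.
z = (0.5839 − 0.5256)/0.0437 = 0.0583/0.0437 = 1.33.
p-value = 2·P(Z > 1.333) ≈ 0.1825.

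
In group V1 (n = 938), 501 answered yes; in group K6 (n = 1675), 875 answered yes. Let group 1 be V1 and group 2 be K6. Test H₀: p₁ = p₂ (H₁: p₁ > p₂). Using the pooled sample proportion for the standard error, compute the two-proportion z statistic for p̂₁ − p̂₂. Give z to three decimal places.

p̂₁ = 501/938 = 0.53412, p̂₂ = 875/1675 = 0.52239.
Pooled p̂ = (501+875)/(938+1675) = 1376/2613 = 0.52660.
SE = √(0.249293 × 0.00166311) = 0.02036.
z = (0.53412 − 0.52239)/0.02036 = 0.01173/0.02036 = 0.576.
p-value = P(Z > 0.576) ≈ 0.2823.

z = 0.576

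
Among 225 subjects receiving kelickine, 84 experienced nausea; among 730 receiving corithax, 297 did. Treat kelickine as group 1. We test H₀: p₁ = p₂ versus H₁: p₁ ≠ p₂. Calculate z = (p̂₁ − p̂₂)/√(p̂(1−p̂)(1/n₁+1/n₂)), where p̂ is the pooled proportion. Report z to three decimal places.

z = -0.898

p̂₁ = 84/225 ≈ 0.37333, p̂₂ = 297/730 ≈ 0.40685.
Pooled p̂ = (84+297)/(225+730) = 381/955 = 0.39895.
SE = √(0.239789 × 0.00581431) = 0.03734.
z = (0.37333 − 0.40685)/0.03734 = -0.03352/0.03734 = -0.898.
Two-sided p-value ≈ 2·Φ(−0.898) = 0.3694.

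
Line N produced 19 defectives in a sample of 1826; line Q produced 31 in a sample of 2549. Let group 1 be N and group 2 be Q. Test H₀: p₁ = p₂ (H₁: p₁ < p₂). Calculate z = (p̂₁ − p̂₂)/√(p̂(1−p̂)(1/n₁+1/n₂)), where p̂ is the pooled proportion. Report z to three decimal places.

p̂₁ = 19/1826 ≈ 0.010405, p̂₂ = 31/2549 ≈ 0.012162.
Pooled p̂ = (19+31)/(1826+2549) = 50/4375 = 0.011429.
SE = √(p̂(1−p̂)(1/n₁+1/n₂)) = √(0.011429·0.988571·0.000939956) = √(1.06196e-05) = 0.003259.
z = (0.010405 − 0.012162)/0.003259 = -0.001757/0.003259 = -0.539.
p-value = P(Z < -0.539) ≈ 0.2950.

z = -0.539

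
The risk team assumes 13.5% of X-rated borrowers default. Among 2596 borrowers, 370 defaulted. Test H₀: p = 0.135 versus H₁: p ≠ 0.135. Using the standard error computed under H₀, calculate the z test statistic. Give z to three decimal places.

p̂ = 370/2596 = 0.14253.
Under H₀, SE = √(0.135·0.865/2596) = √(4.49827e-05) = 0.00671.
z = (0.14253 − 0.135)/0.00671 = 0.00753/0.00671 = 1.122.
Two-sided p-value ≈ 2·Φ(−1.122) = 0.2617.

z = 1.122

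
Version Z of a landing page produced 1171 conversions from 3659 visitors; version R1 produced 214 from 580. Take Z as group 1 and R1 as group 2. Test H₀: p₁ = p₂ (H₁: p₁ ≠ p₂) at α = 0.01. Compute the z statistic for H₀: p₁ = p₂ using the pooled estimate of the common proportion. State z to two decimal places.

p̂₁ = 1171/3659 = 0.3200, p̂₂ = 214/580 = 0.3690.
Pooled p̂ = (1171+214)/(3659+580) = 1385/4239 = 0.3267.
SE = √(0.219977 × 0.00199744) = 0.0210.
z = (0.3200 − 0.3690)/0.0210 = -0.0490/0.0210 = -2.33.
Two-sided p-value ≈ 2·Φ(−2.334) = 0.0196, so at α = 0.01 we fail to reject H₀.

z = -2.33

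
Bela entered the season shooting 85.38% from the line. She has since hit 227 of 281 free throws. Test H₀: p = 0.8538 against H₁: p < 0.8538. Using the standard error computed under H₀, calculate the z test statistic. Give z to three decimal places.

p̂ = 227/281 ≈ 0.80783.
Under H₀, SE = √(0.8538·0.1462/281) = √(0.000444219) = 0.02108.
z = (0.80783 − 0.8538)/0.02108 = -0.04597/0.02108 = -2.181.
p-value = P(Z < -2.181) ≈ 0.0146.

z = -2.181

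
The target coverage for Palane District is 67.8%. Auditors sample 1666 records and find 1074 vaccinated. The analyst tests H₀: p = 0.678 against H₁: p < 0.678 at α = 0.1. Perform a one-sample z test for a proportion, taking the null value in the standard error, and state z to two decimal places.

p̂ = 1074/1666 = 0.64466.
Under H₀, SE = √(0.678·0.322/1666) = √(0.000131042) = 0.01145.
z = (0.64466 − 0.678)/0.01145 = -0.03334/0.01145 = -2.91.
p-value = P(Z < -2.913) ≈ 0.0018, so at α = 0.1 we reject H₀.

z = -2.91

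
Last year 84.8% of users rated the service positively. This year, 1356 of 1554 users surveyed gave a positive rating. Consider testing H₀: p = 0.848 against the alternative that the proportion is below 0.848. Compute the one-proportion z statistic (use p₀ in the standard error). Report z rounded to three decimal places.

z = 2.700

p̂ = 1356/1554 ≈ 0.872587.
Under H₀, SE = √(0.848·0.152/1554) = √(8.29447e-05) = 0.009107.
z = (0.872587 − 0.848)/0.009107 = 0.024587/0.009107 = 2.700.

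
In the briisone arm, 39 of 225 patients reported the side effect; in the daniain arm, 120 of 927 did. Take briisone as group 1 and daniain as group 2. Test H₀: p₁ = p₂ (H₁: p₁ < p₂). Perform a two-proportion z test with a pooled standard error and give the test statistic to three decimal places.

p̂₁ = 39/225 ≈ 0.17333, p̂₂ = 120/927 ≈ 0.12945.
Pooled p̂ = (39+120)/(225+927) = 159/1152 = 0.13802.
SE = √(p̂(1−p̂)(1/n₁+1/n₂)) = √(0.13802·0.86198·0.00552319) = √(0.0006571) = 0.02563.
z = (0.17333 − 0.12945)/0.02563 = 0.04388/0.02563 = 1.712.
p-value = P(Z < 1.712) ≈ 0.9565.

z = 1.712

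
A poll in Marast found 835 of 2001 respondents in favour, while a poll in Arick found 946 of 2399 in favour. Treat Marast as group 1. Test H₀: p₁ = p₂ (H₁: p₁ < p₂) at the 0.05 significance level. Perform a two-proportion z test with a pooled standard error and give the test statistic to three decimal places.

z = 1.545

p̂₁ = 835/2001 ≈ 0.41729, p̂₂ = 946/2399 ≈ 0.39433.
Pooled p̂ = (835+946)/(2001+2399) = 1781/4400 = 0.40477.
SE = √(p̂(1−p̂)(1/n₁+1/n₂)) = √(0.40477·0.59523·0.00091659) = √(0.000220836) = 0.01486.
z = (0.41729 − 0.39433)/0.01486 = 0.02296/0.01486 = 1.545.
p-value = P(Z < 1.545) ≈ 0.9388. With α = 0.05, fail to reject H₀.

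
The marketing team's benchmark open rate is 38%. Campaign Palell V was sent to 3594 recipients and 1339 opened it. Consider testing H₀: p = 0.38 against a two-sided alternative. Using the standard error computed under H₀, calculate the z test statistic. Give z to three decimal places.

p̂ = 1339/3594 = 0.372565.
Standard error under H₀: √(0.38×0.62/3594) = 0.008097.
z = (0.372565 − 0.38)/0.008097 = -0.007435/0.008097 = -0.918.
Two-sided p-value ≈ 2·Φ(−0.918) = 0.3585.

z = -0.918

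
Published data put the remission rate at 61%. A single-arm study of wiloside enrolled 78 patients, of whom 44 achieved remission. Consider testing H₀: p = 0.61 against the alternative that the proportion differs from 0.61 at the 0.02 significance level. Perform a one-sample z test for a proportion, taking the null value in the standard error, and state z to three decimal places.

z = -0.831

p̂ = 44/78 = 0.56410.
Under H₀, SE = √(0.61·0.39/78) = √(0.00305) = 0.05523.
z = (0.56410 − 0.61)/0.05523 = -0.04590/0.05523 = -0.831.
p-value = 2·P(Z > 0.831) ≈ 0.4059. With α = 0.02, fail to reject H₀.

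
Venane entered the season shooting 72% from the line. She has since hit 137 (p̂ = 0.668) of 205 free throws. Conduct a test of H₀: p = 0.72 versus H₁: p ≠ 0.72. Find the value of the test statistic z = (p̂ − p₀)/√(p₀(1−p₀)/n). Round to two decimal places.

z = -1.65

p̂ = 137/205 = 0.6683.
Standard error under H₀: √(0.72×0.28/205) = 0.0314.
z = (0.6683 − 0.72)/0.0314 = -0.0517/0.0314 = -1.65.
p-value = 2·P(Z > 1.649) ≈ 0.0992.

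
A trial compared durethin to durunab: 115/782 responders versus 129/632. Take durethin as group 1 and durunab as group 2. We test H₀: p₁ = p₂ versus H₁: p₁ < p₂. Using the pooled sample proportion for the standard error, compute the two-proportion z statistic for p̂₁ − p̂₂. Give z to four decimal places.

z = -2.8229

p̂₁ = 115/782 = 0.1470588, p̂₂ = 129/632 = 0.2041139.
Pooled p̂ = (115+129)/(782+632) = 244/1414 = 0.1725601.
SE = √(p̂(1−p̂)(1/n₁+1/n₂)) = √(0.1725601·0.8274399·0.00286105) = √(0.00040851) = 0.0202116.
z = (0.1470588 − 0.2041139)/0.0202116 = -0.0570551/0.0202116 = -2.8229.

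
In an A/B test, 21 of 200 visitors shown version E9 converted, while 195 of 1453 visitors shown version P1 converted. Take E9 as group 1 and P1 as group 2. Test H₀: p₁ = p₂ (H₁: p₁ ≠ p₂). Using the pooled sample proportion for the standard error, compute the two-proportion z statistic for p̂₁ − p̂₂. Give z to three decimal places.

z = -1.149

p̂₁ = 21/200 ≈ 0.10500, p̂₂ = 195/1453 ≈ 0.13421.
Pooled p̂ = (21+195)/(200+1453) = 216/1653 = 0.13067.
SE = √(p̂(1−p̂)(1/n₁+1/n₂)) = √(0.13067·0.86933·0.00568823) = √(0.000646163) = 0.02542.
z = (0.10500 − 0.13421)/0.02542 = -0.02921/0.02542 = -1.149.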